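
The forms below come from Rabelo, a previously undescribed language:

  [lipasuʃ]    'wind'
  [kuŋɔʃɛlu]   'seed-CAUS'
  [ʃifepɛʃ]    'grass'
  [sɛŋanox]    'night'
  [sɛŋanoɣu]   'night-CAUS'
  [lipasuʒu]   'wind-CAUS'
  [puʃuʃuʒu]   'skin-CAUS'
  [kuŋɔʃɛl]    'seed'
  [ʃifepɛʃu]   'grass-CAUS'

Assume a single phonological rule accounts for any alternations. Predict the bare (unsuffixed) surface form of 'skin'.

[puʃuʃuʃ]

In [lipasuʃ] and [lipasuʒu] the final segment of 'wind' alternates: [ʃ] ~ [ʒ].
Compare 'grass', with invariant [ʃ] in [ʃifepɛʃ] and [ʃifepɛʃu]: an analysis with underlying /ʃ/ and a rule producing [ʒ] before the CAUS suffix would wrongly predict alternation here too.
Therefore /ʒ/ is basic and [ʃ] is derived by word-final obstruent devoicing (voiced obstruents become voiceless word-finally).
From [puʃuʃuʒu] the stem 'skin' is /puʃuʃuʒ/; word-finally this yields [puʃuʃuʃ].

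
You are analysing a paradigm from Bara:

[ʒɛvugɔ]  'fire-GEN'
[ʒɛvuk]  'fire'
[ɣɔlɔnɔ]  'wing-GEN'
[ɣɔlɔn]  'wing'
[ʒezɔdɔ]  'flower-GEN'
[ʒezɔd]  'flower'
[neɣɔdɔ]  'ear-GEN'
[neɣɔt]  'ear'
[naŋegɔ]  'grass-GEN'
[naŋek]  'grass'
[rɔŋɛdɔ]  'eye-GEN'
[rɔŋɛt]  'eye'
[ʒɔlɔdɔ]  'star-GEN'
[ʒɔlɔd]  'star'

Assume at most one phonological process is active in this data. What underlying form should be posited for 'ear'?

'ear' shows [d] ~ [t] at the end of the stem ([neɣɔdɔ] vs [neɣɔt]).
If /d/ were underlying and a rule turned it into [t] in isolation, 'flower' would also alternate; but it has [d] in both [ʒezɔdɔ] and [ʒezɔd].
So /t/ is underlying, and a rule of intervocalic voicing — voiceless stops become voiced between vowels — gives [d].

/neɣɔt/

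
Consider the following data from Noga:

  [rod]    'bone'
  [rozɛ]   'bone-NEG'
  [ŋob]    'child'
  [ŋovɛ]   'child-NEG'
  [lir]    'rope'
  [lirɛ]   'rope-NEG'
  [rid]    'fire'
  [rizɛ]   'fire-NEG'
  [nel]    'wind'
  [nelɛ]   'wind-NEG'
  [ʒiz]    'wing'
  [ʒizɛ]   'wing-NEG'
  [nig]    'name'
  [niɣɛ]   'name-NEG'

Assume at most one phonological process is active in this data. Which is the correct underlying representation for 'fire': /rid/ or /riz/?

'fire' shows [d] ~ [z] at the end of the stem ([rid] vs [rizɛ]).
But 'wing' keeps [z] in both environments ([ʒiz], [ʒizɛ]), so there is no rule changing /z/ to [d] in isolation.
The underlying segment must be /d/; voiced stops become fricatives between vowels, yielding [z] there.

/rid/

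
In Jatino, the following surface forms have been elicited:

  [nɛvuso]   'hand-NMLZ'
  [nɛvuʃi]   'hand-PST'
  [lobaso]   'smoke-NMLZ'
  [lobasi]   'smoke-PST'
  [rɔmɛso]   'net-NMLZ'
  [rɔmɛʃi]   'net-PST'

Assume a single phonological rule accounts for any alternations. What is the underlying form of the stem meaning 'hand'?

/nɛvuʃ/

'hand' shows [s] ~ [ʃ] at the end of the stem ([nɛvuso] vs [nɛvuʃi]).
If /s/ were underlying and a rule turned it into [ʃ] before the PST suffix, 'smoke' would also alternate; but it has [s] in both [lobaso] and [lobasi].
So /ʃ/ is underlying, and a rule of depalatalization — palato-alveolar /ʃ/ becomes [s] when no front vowel follows — gives [s].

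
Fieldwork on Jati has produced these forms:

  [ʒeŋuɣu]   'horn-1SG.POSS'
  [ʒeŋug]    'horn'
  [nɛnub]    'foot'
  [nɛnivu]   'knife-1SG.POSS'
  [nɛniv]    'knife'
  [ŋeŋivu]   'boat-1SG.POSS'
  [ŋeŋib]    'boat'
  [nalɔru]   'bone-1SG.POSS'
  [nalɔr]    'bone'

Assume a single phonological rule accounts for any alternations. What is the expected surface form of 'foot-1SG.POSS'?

[nɛnuvu]

In [ŋeŋivu] and [ŋeŋib] the final segment of 'boat' alternates: [v] ~ [b].
Compare 'knife', with invariant [v] in [nɛnivu] and [nɛniv]: an analysis with underlying /v/ and a rule producing [b] in isolation would wrongly predict alternation here too.
Therefore /b/ is basic and [v] is derived by intervocalic spirantization (voiced stops become fricatives between vowels).
The one attested form of 'foot', [nɛnub], shows underlying /nɛnub/. Applying the same rule between vowels gives [nɛnuvu].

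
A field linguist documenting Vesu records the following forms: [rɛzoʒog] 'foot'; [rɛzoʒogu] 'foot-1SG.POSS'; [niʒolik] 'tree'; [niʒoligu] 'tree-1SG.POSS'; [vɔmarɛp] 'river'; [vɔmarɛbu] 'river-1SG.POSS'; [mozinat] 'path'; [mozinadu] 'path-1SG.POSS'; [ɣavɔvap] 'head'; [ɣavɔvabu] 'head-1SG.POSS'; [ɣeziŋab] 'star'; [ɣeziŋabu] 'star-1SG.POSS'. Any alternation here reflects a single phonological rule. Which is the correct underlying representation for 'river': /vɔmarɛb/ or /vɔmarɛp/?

/vɔmarɛp/

The stem for 'river' ends in [p] in [vɔmarɛp] but [b] in [vɔmarɛbu].
If /b/ were underlying and a rule turned it into [p] in isolation, 'star' would also alternate; but it has [b] in both [ɣeziŋab] and [ɣeziŋabu].
So /p/ is underlying, and a rule of intervocalic voicing — voiceless stops become voiced between vowels — gives [b].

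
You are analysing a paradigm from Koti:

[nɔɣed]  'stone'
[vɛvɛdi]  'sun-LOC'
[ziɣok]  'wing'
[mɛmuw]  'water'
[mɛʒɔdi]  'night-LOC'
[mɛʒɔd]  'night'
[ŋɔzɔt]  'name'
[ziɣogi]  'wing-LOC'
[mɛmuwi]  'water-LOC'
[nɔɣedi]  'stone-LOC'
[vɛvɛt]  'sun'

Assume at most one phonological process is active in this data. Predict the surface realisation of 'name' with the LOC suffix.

[ŋɔzɔdi]

'sun' shows [t] ~ [d] at the end of the stem ([vɛvɛt] vs [vɛvɛdi]).
But 'stone' keeps [d] in both environments ([nɔɣed], [nɔɣedi]), so there is no rule changing /d/ to [t] in isolation.
The alternation reflects intervocalic voicing: voiceless stops become voiced between vowels. /t/ is underlying.
The one attested form of 'name', [ŋɔzɔt], shows underlying /ŋɔzɔt/. Applying the same rule between vowels gives [ŋɔzɔdi].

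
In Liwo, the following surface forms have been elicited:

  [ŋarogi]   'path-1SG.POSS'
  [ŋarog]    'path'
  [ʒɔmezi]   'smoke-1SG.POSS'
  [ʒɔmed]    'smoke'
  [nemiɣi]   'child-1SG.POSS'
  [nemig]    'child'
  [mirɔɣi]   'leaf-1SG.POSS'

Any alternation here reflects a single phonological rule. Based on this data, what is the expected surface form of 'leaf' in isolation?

[mirɔg]

In [nemiɣi] and [nemig] the final segment of 'child' alternates: [ɣ] ~ [g].
But 'path' keeps [g] in both environments ([ŋarogi], [ŋarog]), so there is no rule changing /g/ to [ɣ] before the 1SG.POSS suffix.
So /ɣ/ is underlying, and a rule of word-final hardening — voiced fricatives become stops word-finally — gives [g].
The one attested form of 'leaf', [mirɔɣi], shows underlying /mirɔɣ/. Applying the same rule word-finally gives [mirɔg].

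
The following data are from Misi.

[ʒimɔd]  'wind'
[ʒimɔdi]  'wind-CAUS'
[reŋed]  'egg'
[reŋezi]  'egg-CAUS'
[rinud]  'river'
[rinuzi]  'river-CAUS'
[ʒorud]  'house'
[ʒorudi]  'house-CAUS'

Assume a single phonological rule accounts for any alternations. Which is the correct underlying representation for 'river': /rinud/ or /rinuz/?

'river' shows [d] ~ [z] at the end of the stem ([rinud] vs [rinuzi]).
If /d/ were underlying and a rule turned it into [z] before the CAUS suffix, 'wind' would also alternate; but it has [d] in both [ʒimɔd] and [ʒimɔdi].
The underlying segment must be /z/; voiced fricatives become stops word-finally, yielding [d] there.

/rinuz/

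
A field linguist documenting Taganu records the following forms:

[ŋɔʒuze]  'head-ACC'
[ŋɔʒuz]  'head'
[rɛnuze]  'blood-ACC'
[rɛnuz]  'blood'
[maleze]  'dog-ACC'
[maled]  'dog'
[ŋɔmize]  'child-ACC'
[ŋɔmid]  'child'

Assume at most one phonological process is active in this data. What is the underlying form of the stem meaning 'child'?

/ŋɔmid/

The root 'child' surfaces as [ŋɔmize] and [ŋɔmid], with a stem-final [z] ~ [d] alternation.
Compare 'blood', with invariant [z] in [rɛnuze] and [rɛnuz]: an analysis with underlying /z/ and a rule producing [d] in isolation would wrongly predict alternation here too.
The alternation reflects intervocalic spirantization: voiced stops become fricatives between vowels. /d/ is underlying.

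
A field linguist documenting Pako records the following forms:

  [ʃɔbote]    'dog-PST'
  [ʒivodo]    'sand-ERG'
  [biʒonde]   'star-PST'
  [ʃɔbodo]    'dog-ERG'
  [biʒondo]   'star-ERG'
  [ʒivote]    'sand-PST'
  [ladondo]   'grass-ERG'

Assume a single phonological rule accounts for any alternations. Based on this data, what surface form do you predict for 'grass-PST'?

[ladonde]

The PST suffix surfaces as [-de] and [-te], depending on the final segment of the stem.
By contrast the ERG suffix keeps its initial [d] throughout — that segment must be underlying.
The PST suffix is therefore /-te/ underlyingly, with post-nasal voicing: voiceless stops become voiced after a nasal.
After 'grass', which ends in a nasal, the suffix surfaces as [-de], giving [ladonde].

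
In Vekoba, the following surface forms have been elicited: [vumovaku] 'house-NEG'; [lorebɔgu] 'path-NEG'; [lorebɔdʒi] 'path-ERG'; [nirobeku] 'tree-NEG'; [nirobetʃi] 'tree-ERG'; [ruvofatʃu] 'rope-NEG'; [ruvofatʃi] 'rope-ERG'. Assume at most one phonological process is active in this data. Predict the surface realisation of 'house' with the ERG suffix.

[vumovatʃi]

The root 'tree' surfaces as [nirobeku] and [nirobetʃi], with a stem-final [k] ~ [tʃ] alternation.
The stem 'rope' ([ruvofatʃu], [ruvofatʃi]) shows [tʃ] unchanged in both environments, so [tʃ] cannot be basic with [k] derived before the NEG suffix.
The alternation reflects palatalization before a front vowel: /k/ and /g/ become palato-alveolar [tʃ] and [dʒ] before a front vowel. /k/ is underlying.
From [vumovaku] the stem 'house' is /vumovak/; before a front vowel this yields [vumovatʃi].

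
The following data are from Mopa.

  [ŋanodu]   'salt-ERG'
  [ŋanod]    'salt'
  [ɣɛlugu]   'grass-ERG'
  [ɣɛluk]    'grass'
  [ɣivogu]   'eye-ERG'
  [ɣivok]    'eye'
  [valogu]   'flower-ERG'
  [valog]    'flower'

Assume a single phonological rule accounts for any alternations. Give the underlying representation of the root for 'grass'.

In [ɣɛlugu] and [ɣɛluk] the final segment of 'grass' alternates: [g] ~ [k].
If /g/ were underlying and a rule turned it into [k] in isolation, 'flower' would also alternate; but it has [g] in both [valogu] and [valog].
The alternation reflects intervocalic voicing: voiceless stops become voiced between vowels. /k/ is underlying.

/ɣɛluk/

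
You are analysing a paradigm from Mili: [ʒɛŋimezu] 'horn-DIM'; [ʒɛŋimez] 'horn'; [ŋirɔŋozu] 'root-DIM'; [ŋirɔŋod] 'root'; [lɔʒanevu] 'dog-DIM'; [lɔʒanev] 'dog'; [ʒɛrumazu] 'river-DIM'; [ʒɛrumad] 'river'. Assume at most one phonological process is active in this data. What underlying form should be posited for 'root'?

In [ŋirɔŋozu] and [ŋirɔŋod] the final segment of 'root' alternates: [z] ~ [d].
Compare 'horn', with invariant [z] in [ʒɛŋimezu] and [ʒɛŋimez]: an analysis with underlying /z/ and a rule producing [d] in isolation would wrongly predict alternation here too.
Therefore /d/ is basic and [z] is derived by intervocalic spirantization (voiced stops become fricatives between vowels).

/ŋirɔŋod/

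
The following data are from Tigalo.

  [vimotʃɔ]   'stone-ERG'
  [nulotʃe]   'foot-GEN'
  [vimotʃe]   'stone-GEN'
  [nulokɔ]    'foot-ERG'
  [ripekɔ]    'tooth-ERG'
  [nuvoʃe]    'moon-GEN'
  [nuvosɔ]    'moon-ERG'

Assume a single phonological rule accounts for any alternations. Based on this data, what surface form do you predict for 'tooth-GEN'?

[ripetʃe]

The stem for 'foot' ends in [tʃ] in [nulotʃe] but [k] in [nulokɔ].
But 'stone' keeps [tʃ] in both environments ([vimotʃe], [vimotʃɔ]), so there is no rule changing /tʃ/ to [k] before the ERG suffix.
The alternation reflects palatalization before a front vowel: /k/ and /s/ become palato-alveolar [tʃ] and [ʃ] before a front vowel. /k/ is underlying.
From [ripekɔ] the stem 'tooth' is /ripek/; before a front vowel this yields [ripetʃe].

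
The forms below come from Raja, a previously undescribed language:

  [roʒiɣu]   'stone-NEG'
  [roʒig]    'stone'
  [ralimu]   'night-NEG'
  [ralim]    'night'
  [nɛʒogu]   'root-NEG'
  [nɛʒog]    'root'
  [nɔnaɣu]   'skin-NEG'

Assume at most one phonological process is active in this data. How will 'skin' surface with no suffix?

[nɔnag]

In [roʒiɣu] and [roʒig] the final segment of 'stone' alternates: [ɣ] ~ [g].
Compare 'root', with invariant [g] in [nɛʒogu] and [nɛʒog]: an analysis with underlying /g/ and a rule producing [ɣ] before the NEG suffix would wrongly predict alternation here too.
The alternation reflects word-final hardening: voiced fricatives become stops word-finally. /ɣ/ is underlying.
From [nɔnaɣu] the stem 'skin' is /nɔnaɣ/; word-finally this yields [nɔnag].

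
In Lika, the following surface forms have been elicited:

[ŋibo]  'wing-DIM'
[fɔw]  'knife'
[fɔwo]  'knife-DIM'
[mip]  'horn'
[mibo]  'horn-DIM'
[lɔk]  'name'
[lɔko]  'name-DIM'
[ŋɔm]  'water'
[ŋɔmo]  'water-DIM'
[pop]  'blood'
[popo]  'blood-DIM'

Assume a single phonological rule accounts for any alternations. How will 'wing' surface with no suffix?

In [mip] and [mibo] the final segment of 'horn' alternates: [p] ~ [b].
But 'blood' keeps [p] in both environments ([pop], [popo]), so there is no rule changing /p/ to [b] before the DIM suffix.
So /b/ is underlying, and a rule of word-final obstruent devoicing — voiced obstruents become voiceless word-finally — gives [p].
From [ŋibo] the stem 'wing' is /ŋib/; word-finally this yields [ŋip].

[ŋip]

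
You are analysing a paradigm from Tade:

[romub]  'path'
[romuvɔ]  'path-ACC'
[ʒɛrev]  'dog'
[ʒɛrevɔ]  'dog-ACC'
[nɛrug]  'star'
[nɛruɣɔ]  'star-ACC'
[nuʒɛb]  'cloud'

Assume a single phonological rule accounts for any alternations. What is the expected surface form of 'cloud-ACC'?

'path' shows [b] ~ [v] at the end of the stem ([romub] vs [romuvɔ]).
But 'dog' keeps [v] in both environments ([ʒɛrev], [ʒɛrevɔ]), so there is no rule changing /v/ to [b] in isolation.
The alternation reflects intervocalic spirantization: voiced stops become fricatives between vowels. /b/ is underlying.
The one attested form of 'cloud', [nuʒɛb], shows underlying /nuʒɛb/. Applying the same rule between vowels gives [nuʒɛvɔ].

[nuʒɛvɔ]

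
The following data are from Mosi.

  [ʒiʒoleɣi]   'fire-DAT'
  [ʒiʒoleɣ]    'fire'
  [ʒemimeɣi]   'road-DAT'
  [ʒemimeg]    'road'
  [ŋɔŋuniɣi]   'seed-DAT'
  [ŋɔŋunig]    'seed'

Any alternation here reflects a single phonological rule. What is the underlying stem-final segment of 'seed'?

/g/

The root 'seed' surfaces as [ŋɔŋuniɣi] and [ŋɔŋunig], with a stem-final [ɣ] ~ [g] alternation.
Compare 'fire', with invariant [ɣ] in [ʒiʒoleɣi] and [ʒiʒoleɣ]: an analysis with underlying /ɣ/ and a rule producing [g] in isolation would wrongly predict alternation here too.
The alternation reflects intervocalic spirantization: voiced stops become fricatives between vowels. /g/ is underlying.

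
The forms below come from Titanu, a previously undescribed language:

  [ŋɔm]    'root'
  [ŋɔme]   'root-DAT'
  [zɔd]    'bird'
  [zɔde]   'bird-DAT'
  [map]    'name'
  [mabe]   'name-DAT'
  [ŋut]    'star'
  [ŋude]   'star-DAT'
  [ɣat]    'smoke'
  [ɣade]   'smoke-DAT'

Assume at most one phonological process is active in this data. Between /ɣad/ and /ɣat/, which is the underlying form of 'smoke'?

/ɣat/

'smoke' shows [t] ~ [d] at the end of the stem ([ɣat] vs [ɣade]).
But 'bird' keeps [d] in both environments ([zɔd], [zɔde]), so there is no rule changing /d/ to [t] in isolation.
The underlying segment must be /t/; voiceless stops become voiced between vowels, yielding [d] there.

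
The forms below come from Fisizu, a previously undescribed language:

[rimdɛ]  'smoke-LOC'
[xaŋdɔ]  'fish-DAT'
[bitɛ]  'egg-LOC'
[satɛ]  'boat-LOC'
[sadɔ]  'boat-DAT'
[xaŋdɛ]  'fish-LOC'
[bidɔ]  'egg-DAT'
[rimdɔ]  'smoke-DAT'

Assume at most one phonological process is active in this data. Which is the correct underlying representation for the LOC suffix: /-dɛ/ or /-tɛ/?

The LOC suffix surfaces as [-dɛ] and [-tɛ], depending on the final segment of the stem.
The DAT suffix, which begins with [d], is invariant after every stem; so [d] is not altered by any rule here.
The LOC suffix is therefore /-tɛ/ underlyingly, with post-nasal voicing: voiceless stops become voiced after a nasal.

/-tɛ/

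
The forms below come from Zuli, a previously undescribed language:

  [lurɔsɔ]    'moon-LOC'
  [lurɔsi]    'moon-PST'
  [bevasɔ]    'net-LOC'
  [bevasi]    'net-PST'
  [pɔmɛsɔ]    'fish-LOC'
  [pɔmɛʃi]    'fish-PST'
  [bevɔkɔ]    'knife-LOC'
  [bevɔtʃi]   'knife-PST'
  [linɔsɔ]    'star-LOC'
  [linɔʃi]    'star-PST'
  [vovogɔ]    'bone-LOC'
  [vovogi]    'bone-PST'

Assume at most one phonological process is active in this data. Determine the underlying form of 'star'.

/linɔʃ/

The stem for 'star' ends in [s] in [linɔsɔ] but [ʃ] in [linɔʃi].
Compare 'net', with invariant [s] in [bevasɔ] and [bevasi]: an analysis with underlying /s/ and a rule producing [ʃ] before the PST suffix would wrongly predict alternation here too.
Therefore /ʃ/ is basic and [s] is derived by depalatalization (palato-alveolar /tʃ/ and /ʃ/ become [k] and [s] when no front vowel follows).
Hence 'star' is /linɔʃ/ underlyingly.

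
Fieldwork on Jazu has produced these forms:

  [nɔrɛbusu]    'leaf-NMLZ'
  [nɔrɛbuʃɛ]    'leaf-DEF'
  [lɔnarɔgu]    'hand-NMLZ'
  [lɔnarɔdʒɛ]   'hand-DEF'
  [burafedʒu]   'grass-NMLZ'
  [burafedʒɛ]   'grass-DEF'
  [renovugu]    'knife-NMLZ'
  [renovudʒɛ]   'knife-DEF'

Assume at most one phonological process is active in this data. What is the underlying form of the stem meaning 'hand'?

/lɔnarɔg/

The stem for 'hand' ends in [g] in [lɔnarɔgu] but [dʒ] in [lɔnarɔdʒɛ].
But 'grass' keeps [dʒ] in both environments ([burafedʒu], [burafedʒɛ]), so there is no rule changing /dʒ/ to [g] before the NMLZ suffix.
The underlying segment must be /g/; /g/ and /s/ become palato-alveolar [dʒ] and [ʃ] before a front vowel, yielding [dʒ] there.
The underlying form of 'hand' is therefore /lɔnarɔg/.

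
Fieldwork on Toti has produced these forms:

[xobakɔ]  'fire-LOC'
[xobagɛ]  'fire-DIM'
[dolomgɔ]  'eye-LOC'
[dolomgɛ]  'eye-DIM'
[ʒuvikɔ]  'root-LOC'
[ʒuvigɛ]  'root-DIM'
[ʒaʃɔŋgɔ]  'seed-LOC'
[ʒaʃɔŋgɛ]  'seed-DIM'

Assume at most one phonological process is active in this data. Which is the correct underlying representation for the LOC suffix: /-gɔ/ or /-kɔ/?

/-kɔ/

The LOC suffix surfaces as [-gɔ] and [-kɔ], depending on the final segment of the stem.
By contrast the DIM suffix keeps its initial [g] throughout — that segment must be underlying.
The LOC suffix is therefore /-kɔ/ underlyingly, with post-nasal voicing: voiceless stops become voiced after a nasal.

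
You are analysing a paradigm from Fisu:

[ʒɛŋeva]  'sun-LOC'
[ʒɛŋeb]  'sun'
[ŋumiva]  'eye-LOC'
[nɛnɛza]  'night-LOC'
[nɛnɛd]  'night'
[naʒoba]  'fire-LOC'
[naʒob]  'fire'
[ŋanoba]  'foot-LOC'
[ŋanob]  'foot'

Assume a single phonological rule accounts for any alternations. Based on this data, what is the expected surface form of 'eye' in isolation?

In [ʒɛŋeva] and [ʒɛŋeb] the final segment of 'sun' alternates: [v] ~ [b].
Compare 'foot', with invariant [b] in [ŋanoba] and [ŋanob]: an analysis with underlying /b/ and a rule producing [v] before the LOC suffix would wrongly predict alternation here too.
Therefore /v/ is basic and [b] is derived by word-final hardening (voiced fricatives become stops word-finally).
The one attested form of 'eye', [ŋumiva], shows underlying /ŋumiv/. Applying the same rule word-finally gives [ŋumib].

[ŋumib]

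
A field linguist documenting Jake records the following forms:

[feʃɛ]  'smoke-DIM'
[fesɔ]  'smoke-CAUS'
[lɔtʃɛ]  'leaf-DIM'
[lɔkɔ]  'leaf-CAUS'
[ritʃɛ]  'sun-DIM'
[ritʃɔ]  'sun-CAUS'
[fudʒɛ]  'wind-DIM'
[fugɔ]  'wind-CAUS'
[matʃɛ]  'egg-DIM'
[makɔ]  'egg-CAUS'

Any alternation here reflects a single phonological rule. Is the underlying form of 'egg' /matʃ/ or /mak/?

/mak/

The stem for 'egg' ends in [tʃ] in [matʃɛ] but [k] in [makɔ].
If /tʃ/ were underlying and a rule turned it into [k] before the CAUS suffix, 'sun' would also alternate; but it has [tʃ] in both [ritʃɛ] and [ritʃɔ].
Therefore /k/ is basic and [tʃ] is derived by palatalization before a front vowel (/k/, /g/ and /s/ become palato-alveolar [tʃ], [dʒ] and [ʃ] before a front vowel).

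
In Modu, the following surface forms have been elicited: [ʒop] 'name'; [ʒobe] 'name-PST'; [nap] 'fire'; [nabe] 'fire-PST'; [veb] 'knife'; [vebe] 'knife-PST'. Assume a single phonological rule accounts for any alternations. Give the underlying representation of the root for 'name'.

/ʒop/

The root 'name' surfaces as [ʒop] and [ʒobe], with a stem-final [p] ~ [b] alternation.
Compare 'knife', with invariant [b] in [veb] and [vebe]: an analysis with underlying /b/ and a rule producing [p] in isolation would wrongly predict alternation here too.
So /p/ is underlying, and a rule of intervocalic voicing — voiceless stops become voiced between vowels — gives [b].
So 'name' = /ʒop/.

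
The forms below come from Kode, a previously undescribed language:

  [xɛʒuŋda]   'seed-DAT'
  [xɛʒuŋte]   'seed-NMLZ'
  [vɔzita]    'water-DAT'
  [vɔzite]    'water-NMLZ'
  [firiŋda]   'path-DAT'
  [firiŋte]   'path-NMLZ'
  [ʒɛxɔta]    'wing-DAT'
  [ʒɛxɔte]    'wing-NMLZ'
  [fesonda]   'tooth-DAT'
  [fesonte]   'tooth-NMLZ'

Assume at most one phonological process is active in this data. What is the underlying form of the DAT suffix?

The DAT suffix surfaces as [-da] and [-ta], depending on the final segment of the stem.
The NMLZ suffix, which begins with [t], is invariant after every stem; so [t] is not altered by any rule here.
The DAT suffix is therefore /-da/ underlyingly, with post-vocalic devoicing: voiced stops become voiceless after a vowel.

/-da/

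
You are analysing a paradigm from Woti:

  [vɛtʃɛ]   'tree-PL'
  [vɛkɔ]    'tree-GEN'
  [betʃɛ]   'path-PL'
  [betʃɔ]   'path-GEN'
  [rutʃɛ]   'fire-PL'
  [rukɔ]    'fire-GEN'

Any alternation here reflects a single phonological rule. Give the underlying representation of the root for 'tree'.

/vɛk/

'tree' shows [tʃ] ~ [k] at the end of the stem ([vɛtʃɛ] vs [vɛkɔ]).
Compare 'path', with invariant [tʃ] in [betʃɛ] and [betʃɔ]: an analysis with underlying /tʃ/ and a rule producing [k] before the GEN suffix would wrongly predict alternation here too.
So /k/ is underlying, and a rule of palatalization before a front vowel — /k/ becomes palato-alveolar [tʃ] before a front vowel — gives [tʃ].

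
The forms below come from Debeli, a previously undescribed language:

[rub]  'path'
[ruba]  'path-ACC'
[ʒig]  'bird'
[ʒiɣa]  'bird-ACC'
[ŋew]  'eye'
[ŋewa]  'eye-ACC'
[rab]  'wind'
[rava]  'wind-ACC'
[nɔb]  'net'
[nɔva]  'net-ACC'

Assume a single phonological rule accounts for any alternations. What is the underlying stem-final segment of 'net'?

In [nɔb] and [nɔva] the final segment of 'net' alternates: [b] ~ [v].
If /b/ were underlying and a rule turned it into [v] before the ACC suffix, 'path' would also alternate; but it has [b] in both [rub] and [ruba].
So /v/ is underlying, and a rule of word-final hardening — voiced fricatives become stops word-finally — gives [b].

/v/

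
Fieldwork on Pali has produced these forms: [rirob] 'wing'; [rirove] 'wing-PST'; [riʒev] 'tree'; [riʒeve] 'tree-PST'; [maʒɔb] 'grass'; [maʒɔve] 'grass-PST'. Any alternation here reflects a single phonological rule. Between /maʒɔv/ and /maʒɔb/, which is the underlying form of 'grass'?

'grass' shows [b] ~ [v] at the end of the stem ([maʒɔb] vs [maʒɔve]).
But 'tree' keeps [v] in both environments ([riʒev], [riʒeve]), so there is no rule changing /v/ to [b] in isolation.
The alternation reflects intervocalic spirantization: voiced stops become fricatives between vowels. /b/ is underlying.

/maʒɔb/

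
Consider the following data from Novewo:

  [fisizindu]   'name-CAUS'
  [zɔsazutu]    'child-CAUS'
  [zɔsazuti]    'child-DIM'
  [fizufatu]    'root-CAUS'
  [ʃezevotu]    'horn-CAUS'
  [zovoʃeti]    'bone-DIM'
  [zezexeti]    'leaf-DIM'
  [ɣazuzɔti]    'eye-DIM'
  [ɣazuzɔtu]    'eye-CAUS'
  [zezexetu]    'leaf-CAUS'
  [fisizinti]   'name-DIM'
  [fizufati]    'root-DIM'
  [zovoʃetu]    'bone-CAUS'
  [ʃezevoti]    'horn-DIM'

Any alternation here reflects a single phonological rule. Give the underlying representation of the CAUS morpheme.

/-du/

The CAUS suffix surfaces as [-du] and [-tu], depending on the final segment of the stem.
The DIM suffix, which begins with [t], is invariant after every stem; so [t] is not altered by any rule here.
The CAUS suffix is therefore /-du/ underlyingly, with post-vocalic devoicing: voiced stops become voiceless after a vowel.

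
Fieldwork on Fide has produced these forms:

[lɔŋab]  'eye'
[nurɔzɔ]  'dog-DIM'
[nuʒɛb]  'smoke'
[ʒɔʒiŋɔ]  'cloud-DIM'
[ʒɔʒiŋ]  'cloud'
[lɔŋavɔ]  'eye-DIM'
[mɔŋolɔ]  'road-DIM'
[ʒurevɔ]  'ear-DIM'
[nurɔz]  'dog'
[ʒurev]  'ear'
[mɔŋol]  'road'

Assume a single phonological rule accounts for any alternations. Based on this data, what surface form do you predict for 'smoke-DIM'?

[nuʒɛvɔ]

In [lɔŋab] and [lɔŋavɔ] the final segment of 'eye' alternates: [b] ~ [v].
If /v/ were underlying and a rule turned it into [b] in isolation, 'ear' would also alternate; but it has [v] in both [ʒurev] and [ʒurevɔ].
The alternation reflects intervocalic spirantization: voiced stops become fricatives between vowels. /b/ is underlying.
The one attested form of 'smoke', [nuʒɛb], shows underlying /nuʒɛb/. Applying the same rule between vowels gives [nuʒɛvɔ].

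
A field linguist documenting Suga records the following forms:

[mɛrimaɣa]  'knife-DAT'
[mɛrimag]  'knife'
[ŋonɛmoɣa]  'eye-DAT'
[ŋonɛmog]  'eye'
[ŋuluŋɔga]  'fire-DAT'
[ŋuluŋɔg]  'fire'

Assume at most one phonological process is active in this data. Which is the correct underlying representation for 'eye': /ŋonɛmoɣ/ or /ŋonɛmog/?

/ŋonɛmoɣ/

The root 'eye' surfaces as [ŋonɛmoɣa] and [ŋonɛmog], with a stem-final [ɣ] ~ [g] alternation.
If /g/ were underlying and a rule turned it into [ɣ] before the DAT suffix, 'fire' would also alternate; but it has [g] in both [ŋuluŋɔga] and [ŋuluŋɔg].
Therefore /ɣ/ is basic and [g] is derived by word-final hardening (voiced fricatives become stops word-finally).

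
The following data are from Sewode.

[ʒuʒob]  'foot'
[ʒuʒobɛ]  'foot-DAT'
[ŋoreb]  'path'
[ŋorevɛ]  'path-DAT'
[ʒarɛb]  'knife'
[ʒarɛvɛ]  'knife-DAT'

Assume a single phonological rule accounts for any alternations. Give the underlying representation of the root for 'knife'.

/ʒarɛv/

The root 'knife' surfaces as [ʒarɛb] and [ʒarɛvɛ], with a stem-final [b] ~ [v] alternation.
Compare 'foot', with invariant [b] in [ʒuʒob] and [ʒuʒobɛ]: an analysis with underlying /b/ and a rule producing [v] before the DAT suffix would wrongly predict alternation here too.
The underlying segment must be /v/; voiced fricatives become stops word-finally, yielding [b] there.
The underlying form of 'knife' is therefore /ʒarɛv/.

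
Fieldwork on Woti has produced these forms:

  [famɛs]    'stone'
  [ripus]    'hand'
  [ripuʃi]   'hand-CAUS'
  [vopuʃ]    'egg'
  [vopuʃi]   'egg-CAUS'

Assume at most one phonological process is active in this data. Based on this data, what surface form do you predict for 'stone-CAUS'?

In [ripus] and [ripuʃi] the final segment of 'hand' alternates: [s] ~ [ʃ].
Compare 'egg', with invariant [ʃ] in [vopuʃ] and [vopuʃi]: an analysis with underlying /ʃ/ and a rule producing [s] in isolation would wrongly predict alternation here too.
The underlying segment must be /s/; /s/ becomes palato-alveolar [ʃ] before a front vowel, yielding [ʃ] there.
From [famɛs] the stem 'stone' is /famɛs/; before a front vowel this yields [famɛʃi].

[famɛʃi]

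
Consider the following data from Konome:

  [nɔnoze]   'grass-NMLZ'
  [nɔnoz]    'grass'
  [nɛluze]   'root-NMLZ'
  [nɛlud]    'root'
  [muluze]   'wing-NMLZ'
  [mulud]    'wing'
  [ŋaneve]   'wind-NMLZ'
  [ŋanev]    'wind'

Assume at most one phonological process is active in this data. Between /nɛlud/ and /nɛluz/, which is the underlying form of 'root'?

/nɛlud/

'root' shows [z] ~ [d] at the end of the stem ([nɛluze] vs [nɛlud]).
The stem 'grass' ([nɔnoze], [nɔnoz]) shows [z] unchanged in both environments, so [z] cannot be basic with [d] derived in isolation.
The underlying segment must be /d/; voiced stops become fricatives between vowels, yielding [z] there.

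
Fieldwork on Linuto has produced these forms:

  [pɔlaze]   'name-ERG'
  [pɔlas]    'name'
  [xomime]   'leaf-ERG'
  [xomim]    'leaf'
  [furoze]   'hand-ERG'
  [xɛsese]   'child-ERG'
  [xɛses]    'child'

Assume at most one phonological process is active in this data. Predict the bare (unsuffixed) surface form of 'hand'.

[furos]

The root 'name' surfaces as [pɔlaze] and [pɔlas], with a stem-final [z] ~ [s] alternation.
The stem 'child' ([xɛsese], [xɛses]) shows [s] unchanged in both environments, so [s] cannot be basic with [z] derived before the ERG suffix.
The alternation reflects word-final obstruent devoicing: voiced obstruents become voiceless word-finally. /z/ is underlying.
The one attested form of 'hand', [furoze], shows underlying /furoz/. Applying the same rule word-finally gives [furos].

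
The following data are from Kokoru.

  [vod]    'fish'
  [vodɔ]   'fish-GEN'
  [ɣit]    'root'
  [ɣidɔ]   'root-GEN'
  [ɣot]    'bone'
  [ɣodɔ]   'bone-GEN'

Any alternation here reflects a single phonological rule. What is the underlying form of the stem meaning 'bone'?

The stem for 'bone' ends in [t] in [ɣot] but [d] in [ɣodɔ].
Compare 'fish', with invariant [d] in [vod] and [vodɔ]: an analysis with underlying /d/ and a rule producing [t] in isolation would wrongly predict alternation here too.
So /t/ is underlying, and a rule of intervocalic voicing — voiceless stops become voiced between vowels — gives [d].

/ɣot/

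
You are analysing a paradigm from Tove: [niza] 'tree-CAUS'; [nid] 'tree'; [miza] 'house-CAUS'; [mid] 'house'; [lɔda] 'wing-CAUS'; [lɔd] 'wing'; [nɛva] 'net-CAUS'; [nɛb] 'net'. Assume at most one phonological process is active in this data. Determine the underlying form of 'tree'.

/niz/

'tree' shows [z] ~ [d] at the end of the stem ([niza] vs [nid]).
Compare 'wing', with invariant [d] in [lɔda] and [lɔd]: an analysis with underlying /d/ and a rule producing [z] before the CAUS suffix would wrongly predict alternation here too.
So /z/ is underlying, and a rule of word-final hardening — voiced fricatives become stops word-finally — gives [d].
The underlying form of 'tree' is therefore /niz/.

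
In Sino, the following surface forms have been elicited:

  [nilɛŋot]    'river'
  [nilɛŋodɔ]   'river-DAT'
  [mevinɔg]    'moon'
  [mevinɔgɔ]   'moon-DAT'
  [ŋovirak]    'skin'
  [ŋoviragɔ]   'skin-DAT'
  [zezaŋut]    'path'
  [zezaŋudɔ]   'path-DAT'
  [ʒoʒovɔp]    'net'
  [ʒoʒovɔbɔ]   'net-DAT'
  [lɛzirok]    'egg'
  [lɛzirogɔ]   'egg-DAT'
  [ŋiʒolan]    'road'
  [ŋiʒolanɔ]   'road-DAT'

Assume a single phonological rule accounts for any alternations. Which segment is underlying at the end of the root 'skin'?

The root 'skin' surfaces as [ŋovirak] and [ŋoviragɔ], with a stem-final [k] ~ [g] alternation.
If /g/ were underlying and a rule turned it into [k] in isolation, 'moon' would also alternate; but it has [g] in both [mevinɔg] and [mevinɔgɔ].
The alternation reflects intervocalic voicing: voiceless stops become voiced between vowels. /k/ is underlying.

/k/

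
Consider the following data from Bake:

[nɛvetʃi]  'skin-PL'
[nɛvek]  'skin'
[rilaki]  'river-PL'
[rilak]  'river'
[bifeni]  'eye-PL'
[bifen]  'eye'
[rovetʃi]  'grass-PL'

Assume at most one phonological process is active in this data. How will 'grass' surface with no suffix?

[rovek]

'skin' shows [tʃ] ~ [k] at the end of the stem ([nɛvetʃi] vs [nɛvek]).
But 'river' keeps [k] in both environments ([rilaki], [rilak]), so there is no rule changing /k/ to [tʃ] before the PL suffix.
The alternation reflects depalatalization: palato-alveolar /tʃ/ becomes [k] when no front vowel follows. /tʃ/ is underlying.
From [rovetʃi] the stem 'grass' is /rovetʃ/; when no front vowel follows this yields [rovek].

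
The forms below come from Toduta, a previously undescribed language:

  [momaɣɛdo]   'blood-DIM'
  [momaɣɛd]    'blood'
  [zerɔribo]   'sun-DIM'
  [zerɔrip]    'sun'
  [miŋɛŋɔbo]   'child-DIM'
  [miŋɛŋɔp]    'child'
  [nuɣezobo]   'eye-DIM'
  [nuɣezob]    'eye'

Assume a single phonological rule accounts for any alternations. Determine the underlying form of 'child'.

In [miŋɛŋɔbo] and [miŋɛŋɔp] the final segment of 'child' alternates: [b] ~ [p].
Compare 'eye', with invariant [b] in [nuɣezobo] and [nuɣezob]: an analysis with underlying /b/ and a rule producing [p] in isolation would wrongly predict alternation here too.
Therefore /p/ is basic and [b] is derived by intervocalic voicing (voiceless stops become voiced between vowels).

/miŋɛŋɔp/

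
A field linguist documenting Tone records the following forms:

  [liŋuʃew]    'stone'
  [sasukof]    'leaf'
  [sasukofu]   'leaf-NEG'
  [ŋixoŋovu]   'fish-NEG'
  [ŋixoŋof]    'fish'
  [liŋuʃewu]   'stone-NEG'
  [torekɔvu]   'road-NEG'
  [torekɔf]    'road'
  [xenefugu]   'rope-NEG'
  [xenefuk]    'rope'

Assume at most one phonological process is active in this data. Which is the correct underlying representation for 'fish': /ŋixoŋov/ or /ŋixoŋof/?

'fish' shows [f] ~ [v] at the end of the stem ([ŋixoŋof] vs [ŋixoŋovu]).
If /f/ were underlying and a rule turned it into [v] before the NEG suffix, 'leaf' would also alternate; but it has [f] in both [sasukof] and [sasukofu].
The underlying segment must be /v/; voiced obstruents become voiceless word-finally, yielding [f] there.

/ŋixoŋov/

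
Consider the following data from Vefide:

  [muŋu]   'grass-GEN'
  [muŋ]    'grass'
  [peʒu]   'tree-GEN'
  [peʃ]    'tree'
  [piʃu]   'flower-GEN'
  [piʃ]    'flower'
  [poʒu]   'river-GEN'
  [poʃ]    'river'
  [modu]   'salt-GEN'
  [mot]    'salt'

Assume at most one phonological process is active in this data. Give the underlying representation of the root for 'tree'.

In [peʒu] and [peʃ] the final segment of 'tree' alternates: [ʒ] ~ [ʃ].
If /ʃ/ were underlying and a rule turned it into [ʒ] before the GEN suffix, 'flower' would also alternate; but it has [ʃ] in both [piʃu] and [piʃ].
Therefore /ʒ/ is basic and [ʃ] is derived by word-final obstruent devoicing (voiced obstruents become voiceless word-finally).

/peʒ/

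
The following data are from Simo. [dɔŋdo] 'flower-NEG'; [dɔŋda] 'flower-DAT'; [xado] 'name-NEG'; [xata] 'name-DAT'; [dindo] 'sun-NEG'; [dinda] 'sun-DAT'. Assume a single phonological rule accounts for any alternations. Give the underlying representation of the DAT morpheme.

The DAT morpheme has two allomorphs, [-da] and [-ta].
The NEG suffix, which begins with [d], is invariant after every stem; so [d] is not altered by any rule here.
So the underlying form is /-ta/, and voiceless stops become voiced after a nasal.

/-ta/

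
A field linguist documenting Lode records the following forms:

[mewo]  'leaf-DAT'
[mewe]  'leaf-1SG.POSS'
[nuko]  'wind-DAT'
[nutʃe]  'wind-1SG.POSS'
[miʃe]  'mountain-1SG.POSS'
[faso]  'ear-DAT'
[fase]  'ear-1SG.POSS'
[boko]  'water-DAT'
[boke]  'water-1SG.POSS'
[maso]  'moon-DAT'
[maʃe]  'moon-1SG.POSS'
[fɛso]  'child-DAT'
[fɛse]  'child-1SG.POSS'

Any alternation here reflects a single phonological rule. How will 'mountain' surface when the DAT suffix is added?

[miso]

The root 'moon' surfaces as [maso] and [maʃe], with a stem-final [s] ~ [ʃ] alternation.
If /s/ were underlying and a rule turned it into [ʃ] before the 1SG.POSS suffix, 'child' would also alternate; but it has [s] in both [fɛso] and [fɛse].
The underlying segment must be /ʃ/; palato-alveolar /tʃ/ and /ʃ/ become [k] and [s] when no front vowel follows, yielding [s] there.
The one attested form of 'mountain', [miʃe], shows underlying /miʃ/. Applying the same rule when no front vowel follows gives [miso].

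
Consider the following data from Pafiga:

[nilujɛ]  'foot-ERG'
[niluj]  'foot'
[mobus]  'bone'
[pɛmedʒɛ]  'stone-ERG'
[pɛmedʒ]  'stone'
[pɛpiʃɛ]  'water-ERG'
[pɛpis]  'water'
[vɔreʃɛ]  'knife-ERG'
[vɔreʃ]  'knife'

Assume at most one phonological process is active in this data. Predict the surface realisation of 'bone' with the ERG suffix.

[mobuʃɛ]

The root 'water' surfaces as [pɛpiʃɛ] and [pɛpis], with a stem-final [ʃ] ~ [s] alternation.
But 'knife' keeps [ʃ] in both environments ([vɔreʃɛ], [vɔreʃ]), so there is no rule changing /ʃ/ to [s] in isolation.
The alternation reflects palatalization before a front vowel: /s/ becomes palato-alveolar [ʃ] before a front vowel. /s/ is underlying.
From [mobus] the stem 'bone' is /mobus/; before a front vowel this yields [mobuʃɛ].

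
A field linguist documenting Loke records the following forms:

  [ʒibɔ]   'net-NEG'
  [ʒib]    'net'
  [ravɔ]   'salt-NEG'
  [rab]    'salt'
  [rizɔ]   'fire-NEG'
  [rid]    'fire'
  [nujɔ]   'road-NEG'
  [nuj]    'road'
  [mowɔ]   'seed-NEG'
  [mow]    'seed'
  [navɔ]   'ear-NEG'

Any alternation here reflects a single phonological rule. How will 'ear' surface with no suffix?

'salt' shows [v] ~ [b] at the end of the stem ([ravɔ] vs [rab]).
The stem 'net' ([ʒibɔ], [ʒib]) shows [b] unchanged in both environments, so [b] cannot be basic with [v] derived before the NEG suffix.
The alternation reflects word-final hardening: voiced fricatives become stops word-finally. /v/ is underlying.
The one attested form of 'ear', [navɔ], shows underlying /nav/. Applying the same rule word-finally gives [nab].

[nab]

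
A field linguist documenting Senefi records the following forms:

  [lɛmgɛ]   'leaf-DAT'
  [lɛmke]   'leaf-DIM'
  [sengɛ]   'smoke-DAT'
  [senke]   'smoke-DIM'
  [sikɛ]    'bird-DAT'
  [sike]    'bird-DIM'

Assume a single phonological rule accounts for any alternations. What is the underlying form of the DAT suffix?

/-gɛ/

The DAT morpheme has two allomorphs, [-gɛ] and [-kɛ].
The DIM suffix, which begins with [k], is invariant after every stem; so [k] is not altered by any rule here.
So the underlying form is /-gɛ/, and voiced stops become voiceless after a vowel.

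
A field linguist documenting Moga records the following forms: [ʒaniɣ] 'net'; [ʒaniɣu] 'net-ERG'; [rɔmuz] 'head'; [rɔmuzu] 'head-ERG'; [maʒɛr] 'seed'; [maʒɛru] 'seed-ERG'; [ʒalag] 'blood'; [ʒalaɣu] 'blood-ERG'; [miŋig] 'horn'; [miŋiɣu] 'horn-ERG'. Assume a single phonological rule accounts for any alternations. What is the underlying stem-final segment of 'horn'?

The root 'horn' surfaces as [miŋig] and [miŋiɣu], with a stem-final [g] ~ [ɣ] alternation.
If /ɣ/ were underlying and a rule turned it into [g] in isolation, 'net' would also alternate; but it has [ɣ] in both [ʒaniɣ] and [ʒaniɣu].
The underlying segment must be /g/; voiced stops become fricatives between vowels, yielding [ɣ] there.

/g/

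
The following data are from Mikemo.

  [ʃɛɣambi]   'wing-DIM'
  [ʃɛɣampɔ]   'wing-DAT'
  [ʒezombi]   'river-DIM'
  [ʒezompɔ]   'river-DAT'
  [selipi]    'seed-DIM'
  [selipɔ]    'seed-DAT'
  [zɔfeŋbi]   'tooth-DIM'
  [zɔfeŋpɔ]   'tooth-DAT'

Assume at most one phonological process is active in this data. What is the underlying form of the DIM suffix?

/-bi/

The DIM morpheme has two allomorphs, [-bi] and [-pi].
By contrast the DAT suffix keeps its initial [p] throughout — that segment must be underlying.
The DIM suffix is therefore /-bi/ underlyingly, with post-vocalic devoicing: voiced stops become voiceless after a vowel.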